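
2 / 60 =0.03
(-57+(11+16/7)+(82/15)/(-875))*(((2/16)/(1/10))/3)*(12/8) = -27.33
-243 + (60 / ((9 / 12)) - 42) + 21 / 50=-10229 / 50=-204.58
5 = 5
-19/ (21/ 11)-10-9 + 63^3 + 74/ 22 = 57754946/ 231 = 250021.41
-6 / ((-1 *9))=2 / 3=0.67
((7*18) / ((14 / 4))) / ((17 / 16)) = 33.88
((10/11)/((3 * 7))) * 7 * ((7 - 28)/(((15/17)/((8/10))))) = -952/165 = -5.77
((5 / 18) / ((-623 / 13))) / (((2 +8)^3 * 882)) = -13 / 1978149600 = -0.00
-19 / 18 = -1.06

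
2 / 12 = 0.17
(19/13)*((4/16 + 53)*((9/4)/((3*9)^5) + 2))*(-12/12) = -17205935165/110539728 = -155.65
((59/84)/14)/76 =59/89376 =0.00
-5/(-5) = 1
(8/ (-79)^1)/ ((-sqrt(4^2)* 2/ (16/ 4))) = 4/ 79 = 0.05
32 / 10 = 16 / 5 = 3.20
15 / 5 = 3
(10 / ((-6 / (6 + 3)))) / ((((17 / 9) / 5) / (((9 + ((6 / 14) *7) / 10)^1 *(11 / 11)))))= -12555 / 34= -369.26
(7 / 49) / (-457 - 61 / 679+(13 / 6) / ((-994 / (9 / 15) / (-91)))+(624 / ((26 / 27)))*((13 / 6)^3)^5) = 24985833246720 / 12338023657003872254953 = 0.00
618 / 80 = 309 / 40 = 7.72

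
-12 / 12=-1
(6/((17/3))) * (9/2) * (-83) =-6723/17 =-395.47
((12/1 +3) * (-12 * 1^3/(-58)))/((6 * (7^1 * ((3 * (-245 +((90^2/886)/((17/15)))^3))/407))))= 15803732384767/441267875821493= 0.04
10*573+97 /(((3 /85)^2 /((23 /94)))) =20966555 /846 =24783.16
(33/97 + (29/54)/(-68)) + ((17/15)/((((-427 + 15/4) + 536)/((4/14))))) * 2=1900653971/5622364440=0.34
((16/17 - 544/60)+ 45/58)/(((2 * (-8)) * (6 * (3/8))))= 108701/532440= 0.20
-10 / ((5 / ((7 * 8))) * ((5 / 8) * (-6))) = 448 / 15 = 29.87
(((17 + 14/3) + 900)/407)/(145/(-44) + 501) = 11060/2430789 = 0.00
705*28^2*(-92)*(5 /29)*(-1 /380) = 12712560 /551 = 23071.80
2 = 2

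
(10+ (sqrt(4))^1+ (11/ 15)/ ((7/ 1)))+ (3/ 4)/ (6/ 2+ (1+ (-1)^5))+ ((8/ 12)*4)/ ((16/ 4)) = 1823/ 140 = 13.02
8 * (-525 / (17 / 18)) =-75600 / 17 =-4447.06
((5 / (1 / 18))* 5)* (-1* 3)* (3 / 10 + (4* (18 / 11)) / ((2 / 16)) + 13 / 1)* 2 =-1950210 / 11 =-177291.82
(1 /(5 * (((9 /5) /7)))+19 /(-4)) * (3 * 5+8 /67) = -144859 /2412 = -60.06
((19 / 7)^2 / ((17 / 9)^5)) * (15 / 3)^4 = 13322930625 / 69572993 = 191.50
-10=-10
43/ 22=1.95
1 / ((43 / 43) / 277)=277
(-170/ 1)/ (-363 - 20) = 170/ 383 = 0.44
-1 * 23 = -23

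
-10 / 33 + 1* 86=2828 / 33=85.70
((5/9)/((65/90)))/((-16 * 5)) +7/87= 641/9048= 0.07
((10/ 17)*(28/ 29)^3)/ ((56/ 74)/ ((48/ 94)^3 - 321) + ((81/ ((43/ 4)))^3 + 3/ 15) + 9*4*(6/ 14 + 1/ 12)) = 94119078661605152400/ 79357051442222293727797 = 0.00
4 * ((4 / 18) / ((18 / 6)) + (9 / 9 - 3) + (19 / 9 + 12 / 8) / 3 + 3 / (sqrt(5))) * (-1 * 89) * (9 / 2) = 1157 - 4806 * sqrt(5) / 5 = -992.31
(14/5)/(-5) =-14/25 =-0.56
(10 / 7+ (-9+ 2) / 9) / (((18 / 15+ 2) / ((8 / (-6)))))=-205 / 756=-0.27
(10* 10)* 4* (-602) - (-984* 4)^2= -15732896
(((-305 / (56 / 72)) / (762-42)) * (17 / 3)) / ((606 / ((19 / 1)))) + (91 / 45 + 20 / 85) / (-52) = -31539727 / 224995680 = -0.14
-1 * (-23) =23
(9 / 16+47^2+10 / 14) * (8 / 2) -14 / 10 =1237559 / 140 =8839.71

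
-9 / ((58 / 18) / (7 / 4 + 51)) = -17091 / 116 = -147.34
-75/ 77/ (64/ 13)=-975/ 4928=-0.20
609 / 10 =60.90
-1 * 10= -10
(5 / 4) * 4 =5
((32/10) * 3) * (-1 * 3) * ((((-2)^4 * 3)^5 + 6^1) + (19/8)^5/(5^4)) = -46965468509964891/6400000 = -7338354454.68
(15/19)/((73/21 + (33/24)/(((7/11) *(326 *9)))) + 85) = 2464560/276205147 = 0.01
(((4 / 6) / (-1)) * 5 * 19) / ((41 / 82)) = -380 / 3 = -126.67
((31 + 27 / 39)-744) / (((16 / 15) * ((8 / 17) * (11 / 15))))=-8854875 / 4576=-1935.07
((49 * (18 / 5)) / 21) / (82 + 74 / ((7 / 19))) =49 / 1650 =0.03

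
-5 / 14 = -0.36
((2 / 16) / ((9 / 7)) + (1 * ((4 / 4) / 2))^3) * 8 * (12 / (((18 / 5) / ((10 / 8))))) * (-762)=-50800 / 9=-5644.44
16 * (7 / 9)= 12.44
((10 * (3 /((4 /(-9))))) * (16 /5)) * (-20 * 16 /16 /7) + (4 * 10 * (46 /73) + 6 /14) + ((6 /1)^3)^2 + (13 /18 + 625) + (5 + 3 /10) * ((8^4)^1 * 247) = 248805812579 /45990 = 5409998.10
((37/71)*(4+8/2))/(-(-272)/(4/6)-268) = 74/2485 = 0.03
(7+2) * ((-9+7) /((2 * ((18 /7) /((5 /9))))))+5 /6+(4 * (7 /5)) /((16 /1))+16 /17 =551 /3060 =0.18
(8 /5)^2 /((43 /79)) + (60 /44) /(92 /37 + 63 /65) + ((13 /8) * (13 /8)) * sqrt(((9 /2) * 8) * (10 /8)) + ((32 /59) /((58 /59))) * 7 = 25536239229 /2850049675 + 507 * sqrt(5) /64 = 26.67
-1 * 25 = -25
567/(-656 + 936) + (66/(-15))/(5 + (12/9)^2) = 3357/2440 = 1.38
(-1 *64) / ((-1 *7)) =64 / 7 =9.14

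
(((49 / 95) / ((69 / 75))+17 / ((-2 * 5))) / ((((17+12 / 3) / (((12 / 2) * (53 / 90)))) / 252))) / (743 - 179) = -263887 / 3080850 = -0.09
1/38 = 0.03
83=83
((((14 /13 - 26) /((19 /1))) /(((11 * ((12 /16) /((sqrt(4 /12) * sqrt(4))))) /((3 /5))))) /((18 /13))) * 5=-48 * sqrt(3) /209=-0.40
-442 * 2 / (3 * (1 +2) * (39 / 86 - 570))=76024 / 440829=0.17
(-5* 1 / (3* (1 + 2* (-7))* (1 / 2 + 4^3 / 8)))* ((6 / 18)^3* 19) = 190 / 17901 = 0.01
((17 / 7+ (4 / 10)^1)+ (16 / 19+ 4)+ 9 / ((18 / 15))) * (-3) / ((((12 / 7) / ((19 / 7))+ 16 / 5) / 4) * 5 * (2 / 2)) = -60531 / 6370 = -9.50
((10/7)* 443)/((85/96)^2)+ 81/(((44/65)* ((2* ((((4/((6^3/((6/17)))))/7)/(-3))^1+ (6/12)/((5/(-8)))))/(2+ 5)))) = 249968662407/880328680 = 283.95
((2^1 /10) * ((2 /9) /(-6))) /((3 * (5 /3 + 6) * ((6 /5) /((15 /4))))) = -5 /4968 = -0.00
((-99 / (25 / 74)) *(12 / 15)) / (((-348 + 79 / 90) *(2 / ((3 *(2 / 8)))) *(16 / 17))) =0.27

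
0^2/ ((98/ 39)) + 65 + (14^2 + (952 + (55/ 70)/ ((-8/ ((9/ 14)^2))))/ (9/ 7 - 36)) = 177997115/ 762048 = 233.58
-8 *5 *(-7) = 280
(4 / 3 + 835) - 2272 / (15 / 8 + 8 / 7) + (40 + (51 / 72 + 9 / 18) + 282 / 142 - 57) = 69.68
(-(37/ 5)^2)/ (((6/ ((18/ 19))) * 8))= -4107/ 3800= -1.08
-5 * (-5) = 25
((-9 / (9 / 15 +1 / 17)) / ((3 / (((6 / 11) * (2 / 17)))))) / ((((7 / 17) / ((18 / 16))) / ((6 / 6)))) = -6885 / 8624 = -0.80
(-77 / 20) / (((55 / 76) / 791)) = -105203 / 25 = -4208.12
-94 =-94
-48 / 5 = -9.60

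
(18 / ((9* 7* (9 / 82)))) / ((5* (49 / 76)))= 12464 / 15435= 0.81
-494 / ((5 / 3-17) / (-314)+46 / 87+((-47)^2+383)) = -6747546 / 35412017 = -0.19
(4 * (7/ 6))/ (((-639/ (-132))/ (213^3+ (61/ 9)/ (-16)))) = 107149958839/ 11502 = 9315767.59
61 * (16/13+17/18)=31049/234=132.69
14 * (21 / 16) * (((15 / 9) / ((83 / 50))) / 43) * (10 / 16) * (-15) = -459375 / 114208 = -4.02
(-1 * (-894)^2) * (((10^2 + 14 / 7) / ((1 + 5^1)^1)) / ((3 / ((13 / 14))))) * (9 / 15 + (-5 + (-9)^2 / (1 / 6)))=-10126852944 / 5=-2025370588.80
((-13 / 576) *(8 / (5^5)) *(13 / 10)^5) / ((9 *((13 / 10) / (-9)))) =371293 / 2250000000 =0.00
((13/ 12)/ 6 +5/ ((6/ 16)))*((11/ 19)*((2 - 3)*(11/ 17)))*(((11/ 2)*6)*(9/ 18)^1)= -1295063/ 15504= -83.53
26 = 26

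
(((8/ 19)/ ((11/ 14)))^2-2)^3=-418811196871432/ 83344647990241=-5.03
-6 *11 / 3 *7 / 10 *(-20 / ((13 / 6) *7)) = 264 / 13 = 20.31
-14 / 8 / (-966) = 1 / 552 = 0.00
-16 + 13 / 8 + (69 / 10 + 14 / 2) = -0.48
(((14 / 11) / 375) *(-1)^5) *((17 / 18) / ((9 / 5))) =-119 / 66825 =-0.00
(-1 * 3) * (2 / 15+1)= -17 / 5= -3.40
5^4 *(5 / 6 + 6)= 25625 / 6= 4270.83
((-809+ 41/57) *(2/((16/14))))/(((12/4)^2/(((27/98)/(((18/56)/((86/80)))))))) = -247637/1710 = -144.82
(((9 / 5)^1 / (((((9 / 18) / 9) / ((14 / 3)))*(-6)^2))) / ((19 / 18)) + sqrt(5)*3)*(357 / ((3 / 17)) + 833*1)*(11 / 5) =11875248 / 475 + 94248*sqrt(5) / 5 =67149.51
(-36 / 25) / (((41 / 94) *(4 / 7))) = -5922 / 1025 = -5.78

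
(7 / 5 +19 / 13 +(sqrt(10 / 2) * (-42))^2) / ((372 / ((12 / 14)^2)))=1720458 / 98735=17.43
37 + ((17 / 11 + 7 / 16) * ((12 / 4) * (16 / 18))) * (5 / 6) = 16397 / 396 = 41.41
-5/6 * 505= -2525/6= -420.83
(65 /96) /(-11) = -65 /1056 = -0.06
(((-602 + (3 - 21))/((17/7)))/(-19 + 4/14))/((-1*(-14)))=2170/2227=0.97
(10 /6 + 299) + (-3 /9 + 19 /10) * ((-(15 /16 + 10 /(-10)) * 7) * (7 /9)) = 1301183 /4320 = 301.20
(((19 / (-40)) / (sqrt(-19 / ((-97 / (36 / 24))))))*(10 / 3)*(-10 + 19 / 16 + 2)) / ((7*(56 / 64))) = 109*sqrt(11058) / 3528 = 3.25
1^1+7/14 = 3/2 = 1.50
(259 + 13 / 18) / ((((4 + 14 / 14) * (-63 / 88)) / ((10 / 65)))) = -82280 / 7371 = -11.16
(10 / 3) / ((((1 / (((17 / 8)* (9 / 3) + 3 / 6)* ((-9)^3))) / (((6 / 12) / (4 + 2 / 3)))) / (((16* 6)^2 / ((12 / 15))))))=-144342000 / 7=-20620285.71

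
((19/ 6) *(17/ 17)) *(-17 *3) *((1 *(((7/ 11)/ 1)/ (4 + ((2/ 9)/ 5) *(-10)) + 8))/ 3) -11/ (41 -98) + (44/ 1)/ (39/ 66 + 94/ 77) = -1551807371/ 3731904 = -415.82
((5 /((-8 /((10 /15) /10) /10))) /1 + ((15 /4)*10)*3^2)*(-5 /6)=-20225 /72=-280.90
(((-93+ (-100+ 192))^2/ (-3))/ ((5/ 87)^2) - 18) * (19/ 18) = -18829/ 150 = -125.53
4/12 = 1/3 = 0.33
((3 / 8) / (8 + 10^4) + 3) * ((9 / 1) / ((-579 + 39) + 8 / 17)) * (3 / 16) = -12249945 / 1305505792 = -0.01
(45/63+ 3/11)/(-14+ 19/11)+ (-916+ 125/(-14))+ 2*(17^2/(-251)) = -439907437/474390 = -927.31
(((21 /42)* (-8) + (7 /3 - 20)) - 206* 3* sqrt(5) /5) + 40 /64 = -297.42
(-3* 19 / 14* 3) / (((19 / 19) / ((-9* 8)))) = 879.43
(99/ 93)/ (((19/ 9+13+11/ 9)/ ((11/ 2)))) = 0.36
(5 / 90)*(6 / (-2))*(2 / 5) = -1 / 15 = -0.07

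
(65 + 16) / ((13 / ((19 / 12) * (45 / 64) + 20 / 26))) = 11.73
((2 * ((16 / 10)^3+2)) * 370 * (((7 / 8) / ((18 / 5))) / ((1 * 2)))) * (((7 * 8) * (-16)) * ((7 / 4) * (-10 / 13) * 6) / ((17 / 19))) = 979948256 / 221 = 4434155.00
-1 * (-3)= 3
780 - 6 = 774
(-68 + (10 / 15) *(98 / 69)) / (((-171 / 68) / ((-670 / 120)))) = -15809320 / 106191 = -148.88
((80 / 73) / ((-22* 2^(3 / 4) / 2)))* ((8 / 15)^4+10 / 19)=-4672592* 2^(1 / 4) / 154477125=-0.04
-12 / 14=-6 / 7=-0.86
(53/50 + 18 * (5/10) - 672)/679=-33097/33950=-0.97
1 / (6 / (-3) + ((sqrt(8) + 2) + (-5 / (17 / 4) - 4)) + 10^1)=697 / 2206 - 289 * sqrt(2) / 2206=0.13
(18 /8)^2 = 81 /16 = 5.06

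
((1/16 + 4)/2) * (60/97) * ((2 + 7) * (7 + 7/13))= 33075/388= 85.24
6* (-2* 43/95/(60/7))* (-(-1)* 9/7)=-387/475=-0.81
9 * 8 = 72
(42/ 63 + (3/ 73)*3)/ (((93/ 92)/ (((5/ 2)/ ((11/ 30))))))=397900/ 74679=5.33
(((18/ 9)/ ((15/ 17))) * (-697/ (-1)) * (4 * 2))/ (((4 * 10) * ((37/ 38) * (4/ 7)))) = 1575917/ 2775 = 567.90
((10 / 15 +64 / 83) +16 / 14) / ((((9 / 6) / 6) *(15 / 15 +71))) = 0.14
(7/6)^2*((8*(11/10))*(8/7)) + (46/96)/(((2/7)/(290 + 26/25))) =903217/1800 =501.79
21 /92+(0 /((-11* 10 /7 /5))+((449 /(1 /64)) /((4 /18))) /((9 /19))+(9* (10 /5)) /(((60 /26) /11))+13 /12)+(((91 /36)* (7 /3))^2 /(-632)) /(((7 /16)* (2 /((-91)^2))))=28882291529507 /105967440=272558.17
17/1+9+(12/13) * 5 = 398/13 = 30.62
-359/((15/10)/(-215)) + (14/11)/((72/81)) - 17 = 51441.10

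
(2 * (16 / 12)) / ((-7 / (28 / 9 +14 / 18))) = -40 / 27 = -1.48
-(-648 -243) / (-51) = -17.47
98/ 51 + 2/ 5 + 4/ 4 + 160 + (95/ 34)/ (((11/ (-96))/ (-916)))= 3712501/ 165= 22500.01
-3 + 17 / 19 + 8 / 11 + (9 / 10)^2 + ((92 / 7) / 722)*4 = -1376443 / 2779700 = -0.50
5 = 5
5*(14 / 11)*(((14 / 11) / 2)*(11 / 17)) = 490 / 187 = 2.62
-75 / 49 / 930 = -5 / 3038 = -0.00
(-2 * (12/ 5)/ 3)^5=-10.49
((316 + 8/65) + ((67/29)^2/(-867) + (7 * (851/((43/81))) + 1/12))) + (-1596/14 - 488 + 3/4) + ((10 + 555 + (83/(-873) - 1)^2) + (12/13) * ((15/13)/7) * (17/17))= 1083858455236673752693/94227035128079490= 11502.63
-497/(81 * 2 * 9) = -497/1458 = -0.34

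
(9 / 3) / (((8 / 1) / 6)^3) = 81 / 64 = 1.27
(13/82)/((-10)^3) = -13/82000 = -0.00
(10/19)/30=0.02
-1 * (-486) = 486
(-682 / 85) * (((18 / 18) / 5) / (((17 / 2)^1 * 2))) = -0.09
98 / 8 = 49 / 4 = 12.25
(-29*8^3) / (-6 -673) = 14848 / 679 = 21.87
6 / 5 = 1.20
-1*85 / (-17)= 5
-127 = -127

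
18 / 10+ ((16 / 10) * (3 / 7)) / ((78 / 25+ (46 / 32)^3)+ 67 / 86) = 1.90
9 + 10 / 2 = 14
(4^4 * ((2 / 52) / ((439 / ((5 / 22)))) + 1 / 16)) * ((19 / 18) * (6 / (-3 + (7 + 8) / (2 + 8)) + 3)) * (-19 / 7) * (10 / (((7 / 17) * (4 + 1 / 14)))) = 463621280 / 1694979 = 273.53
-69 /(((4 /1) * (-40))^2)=-69 /25600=-0.00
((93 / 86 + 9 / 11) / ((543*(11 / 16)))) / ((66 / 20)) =47920 / 31077519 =0.00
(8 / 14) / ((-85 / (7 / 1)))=-4 / 85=-0.05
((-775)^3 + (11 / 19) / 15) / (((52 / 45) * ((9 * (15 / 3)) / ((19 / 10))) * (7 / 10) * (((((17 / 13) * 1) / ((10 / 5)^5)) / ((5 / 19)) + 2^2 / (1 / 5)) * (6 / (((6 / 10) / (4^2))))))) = -33165761716 / 4401915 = -7534.39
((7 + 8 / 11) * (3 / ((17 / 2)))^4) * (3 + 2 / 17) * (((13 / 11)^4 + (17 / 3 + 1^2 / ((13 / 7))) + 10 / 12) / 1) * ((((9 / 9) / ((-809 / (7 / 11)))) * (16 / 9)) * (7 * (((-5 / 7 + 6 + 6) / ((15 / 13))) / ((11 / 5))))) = -192560917825920 / 1316718699354619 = -0.15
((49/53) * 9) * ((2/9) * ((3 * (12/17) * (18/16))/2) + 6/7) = 16821/1802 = 9.33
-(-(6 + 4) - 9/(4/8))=28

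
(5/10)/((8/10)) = 5/8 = 0.62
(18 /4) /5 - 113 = -1121 /10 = -112.10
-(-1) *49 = 49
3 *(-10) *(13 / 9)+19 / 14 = -1763 / 42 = -41.98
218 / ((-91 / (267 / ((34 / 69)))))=-2008107 / 1547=-1298.07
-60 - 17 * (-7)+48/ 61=3647/ 61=59.79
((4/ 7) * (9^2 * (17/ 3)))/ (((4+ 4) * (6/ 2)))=153/ 14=10.93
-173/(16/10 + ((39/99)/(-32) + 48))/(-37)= 913440/9687451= 0.09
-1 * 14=-14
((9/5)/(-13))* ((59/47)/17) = -531/51935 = -0.01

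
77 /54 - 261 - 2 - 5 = -14395 /54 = -266.57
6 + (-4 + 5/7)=19/7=2.71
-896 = -896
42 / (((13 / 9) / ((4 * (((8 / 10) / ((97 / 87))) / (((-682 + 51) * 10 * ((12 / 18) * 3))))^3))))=-995656536 / 46576479469963421875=-0.00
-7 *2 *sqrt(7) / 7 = -2 *sqrt(7) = -5.29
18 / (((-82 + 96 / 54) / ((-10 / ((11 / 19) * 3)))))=270 / 209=1.29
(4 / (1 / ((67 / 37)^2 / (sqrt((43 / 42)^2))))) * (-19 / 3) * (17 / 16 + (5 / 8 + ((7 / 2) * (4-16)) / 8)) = 34031109 / 117734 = 289.05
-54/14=-27/7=-3.86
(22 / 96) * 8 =11 / 6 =1.83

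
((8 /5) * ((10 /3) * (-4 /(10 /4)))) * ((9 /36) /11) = -32 /165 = -0.19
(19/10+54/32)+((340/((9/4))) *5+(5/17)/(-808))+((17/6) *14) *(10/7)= 1008536161/1236240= 815.81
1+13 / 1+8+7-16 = 13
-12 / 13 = -0.92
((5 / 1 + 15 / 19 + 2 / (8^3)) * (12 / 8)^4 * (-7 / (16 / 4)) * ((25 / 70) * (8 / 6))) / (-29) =3804165 / 4513792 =0.84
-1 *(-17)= 17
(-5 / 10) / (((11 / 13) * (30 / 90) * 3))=-13 / 22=-0.59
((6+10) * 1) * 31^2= 15376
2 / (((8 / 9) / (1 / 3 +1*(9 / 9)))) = 3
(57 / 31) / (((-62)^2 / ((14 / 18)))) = 133 / 357492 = 0.00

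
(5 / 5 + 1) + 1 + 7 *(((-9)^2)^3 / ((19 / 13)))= 48361188 / 19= 2545325.68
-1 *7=-7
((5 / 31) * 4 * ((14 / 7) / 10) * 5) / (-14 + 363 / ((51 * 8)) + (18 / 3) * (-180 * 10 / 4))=-2720 / 11438473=-0.00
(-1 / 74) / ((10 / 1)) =-0.00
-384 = -384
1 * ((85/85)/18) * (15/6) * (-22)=-55/18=-3.06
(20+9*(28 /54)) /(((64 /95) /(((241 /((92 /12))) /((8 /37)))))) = 31343255 /5888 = 5323.24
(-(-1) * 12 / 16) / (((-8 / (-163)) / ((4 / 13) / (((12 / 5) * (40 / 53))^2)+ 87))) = 425207179 / 319488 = 1330.90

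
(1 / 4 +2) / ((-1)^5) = -9 / 4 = -2.25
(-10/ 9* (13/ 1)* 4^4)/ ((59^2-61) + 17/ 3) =-33280/ 30831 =-1.08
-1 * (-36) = 36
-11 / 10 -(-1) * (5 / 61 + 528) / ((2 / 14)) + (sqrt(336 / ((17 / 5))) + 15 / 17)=4 * sqrt(1785) / 17 + 38331213 / 10370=3706.30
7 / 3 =2.33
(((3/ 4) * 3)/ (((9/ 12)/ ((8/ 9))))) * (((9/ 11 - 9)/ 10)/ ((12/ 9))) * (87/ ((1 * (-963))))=174/ 1177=0.15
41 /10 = 4.10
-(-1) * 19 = 19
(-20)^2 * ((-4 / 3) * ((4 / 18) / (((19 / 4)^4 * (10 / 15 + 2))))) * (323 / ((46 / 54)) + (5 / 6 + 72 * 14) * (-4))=25832960000 / 80929341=319.20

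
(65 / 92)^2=4225 / 8464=0.50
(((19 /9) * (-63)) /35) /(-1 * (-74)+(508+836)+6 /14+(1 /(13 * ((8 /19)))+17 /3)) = -2184 /818585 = -0.00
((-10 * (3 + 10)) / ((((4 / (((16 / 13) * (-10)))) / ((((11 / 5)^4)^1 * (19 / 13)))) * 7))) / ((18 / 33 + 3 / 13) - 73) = -27.09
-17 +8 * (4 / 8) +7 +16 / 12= -14 / 3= -4.67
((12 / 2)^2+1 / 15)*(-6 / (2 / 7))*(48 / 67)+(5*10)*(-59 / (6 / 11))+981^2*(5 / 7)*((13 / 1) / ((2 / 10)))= 314289296704 / 7035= 44675095.48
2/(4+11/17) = 34/79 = 0.43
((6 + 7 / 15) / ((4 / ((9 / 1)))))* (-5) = -291 / 4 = -72.75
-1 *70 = -70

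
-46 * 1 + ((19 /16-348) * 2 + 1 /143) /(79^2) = -329219883 /7139704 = -46.11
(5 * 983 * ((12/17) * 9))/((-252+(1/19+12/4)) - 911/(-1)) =3361860/71281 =47.16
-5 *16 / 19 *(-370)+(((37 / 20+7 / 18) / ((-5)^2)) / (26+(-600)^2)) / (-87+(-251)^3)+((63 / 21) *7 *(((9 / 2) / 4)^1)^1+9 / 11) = 8472575636007401825023 / 5354466663594114000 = 1582.34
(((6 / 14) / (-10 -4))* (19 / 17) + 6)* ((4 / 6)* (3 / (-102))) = -0.12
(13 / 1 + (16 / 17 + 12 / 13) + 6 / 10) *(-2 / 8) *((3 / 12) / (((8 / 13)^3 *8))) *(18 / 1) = -406107 / 43520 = -9.33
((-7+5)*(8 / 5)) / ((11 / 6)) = -96 / 55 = -1.75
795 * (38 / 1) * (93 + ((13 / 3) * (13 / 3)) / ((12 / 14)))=31242175 / 9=3471352.78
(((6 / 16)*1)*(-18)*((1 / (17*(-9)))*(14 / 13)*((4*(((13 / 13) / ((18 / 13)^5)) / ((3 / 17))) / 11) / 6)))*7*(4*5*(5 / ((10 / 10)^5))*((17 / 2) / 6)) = 594782825 / 187067232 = 3.18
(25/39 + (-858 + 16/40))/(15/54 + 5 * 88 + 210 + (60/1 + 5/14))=-3509247/2910050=-1.21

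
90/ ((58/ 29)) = 45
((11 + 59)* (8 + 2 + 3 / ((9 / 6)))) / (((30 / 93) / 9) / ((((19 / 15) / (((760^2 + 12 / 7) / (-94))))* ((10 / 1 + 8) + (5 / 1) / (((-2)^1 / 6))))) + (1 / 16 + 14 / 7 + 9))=-23439749760 / 1308591667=-17.91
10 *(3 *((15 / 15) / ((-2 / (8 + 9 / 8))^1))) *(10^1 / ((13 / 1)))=-5475 / 52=-105.29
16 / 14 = 8 / 7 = 1.14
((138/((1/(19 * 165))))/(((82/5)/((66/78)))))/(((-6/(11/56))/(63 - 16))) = -2050305675/59696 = -34345.78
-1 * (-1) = 1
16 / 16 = 1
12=12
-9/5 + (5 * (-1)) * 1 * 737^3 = -10007888834/5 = -2001577766.80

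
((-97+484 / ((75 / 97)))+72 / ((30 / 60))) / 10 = 50473 / 750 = 67.30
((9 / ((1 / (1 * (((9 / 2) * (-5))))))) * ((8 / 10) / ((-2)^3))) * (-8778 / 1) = -355509 / 2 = -177754.50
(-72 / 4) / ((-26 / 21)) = 14.54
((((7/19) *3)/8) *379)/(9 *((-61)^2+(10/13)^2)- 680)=1345071/842934392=0.00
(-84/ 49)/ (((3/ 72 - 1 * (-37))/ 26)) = -7488/ 6223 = -1.20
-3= -3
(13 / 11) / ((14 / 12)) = 78 / 77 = 1.01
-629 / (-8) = 629 / 8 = 78.62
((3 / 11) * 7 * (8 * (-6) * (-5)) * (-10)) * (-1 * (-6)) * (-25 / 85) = 1512000 / 187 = 8085.56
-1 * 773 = -773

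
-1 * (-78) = 78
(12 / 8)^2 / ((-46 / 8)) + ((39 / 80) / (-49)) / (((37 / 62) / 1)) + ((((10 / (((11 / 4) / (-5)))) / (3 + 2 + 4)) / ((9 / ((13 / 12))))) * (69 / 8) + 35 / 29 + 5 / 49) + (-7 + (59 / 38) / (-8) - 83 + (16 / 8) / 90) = -149637440937613 / 1637739900720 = -91.37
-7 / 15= -0.47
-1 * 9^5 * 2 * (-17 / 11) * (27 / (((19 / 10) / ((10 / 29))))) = 5420698200 / 6061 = 894357.07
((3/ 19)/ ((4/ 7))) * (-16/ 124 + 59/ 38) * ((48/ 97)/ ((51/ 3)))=211302/ 18453959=0.01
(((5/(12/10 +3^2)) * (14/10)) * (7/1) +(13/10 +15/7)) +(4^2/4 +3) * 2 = 79421/3570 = 22.25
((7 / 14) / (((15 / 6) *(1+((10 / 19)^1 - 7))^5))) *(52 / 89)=-2476099 / 104117411840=-0.00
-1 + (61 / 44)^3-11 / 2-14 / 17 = -6746731 / 1448128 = -4.66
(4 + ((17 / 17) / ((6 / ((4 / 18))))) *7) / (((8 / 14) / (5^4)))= 503125 / 108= 4658.56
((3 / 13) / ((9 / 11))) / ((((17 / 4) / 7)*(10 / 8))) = 1232 / 3315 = 0.37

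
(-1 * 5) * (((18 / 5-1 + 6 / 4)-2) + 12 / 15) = -29 / 2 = -14.50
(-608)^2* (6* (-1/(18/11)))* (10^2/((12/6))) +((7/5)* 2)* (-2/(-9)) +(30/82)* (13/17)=-2125660387709/31365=-67771732.43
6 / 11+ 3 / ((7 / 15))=537 / 77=6.97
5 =5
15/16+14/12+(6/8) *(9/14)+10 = 12.59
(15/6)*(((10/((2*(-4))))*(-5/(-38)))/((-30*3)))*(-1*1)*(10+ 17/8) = -2425/43776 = -0.06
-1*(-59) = 59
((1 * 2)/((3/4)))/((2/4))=16/3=5.33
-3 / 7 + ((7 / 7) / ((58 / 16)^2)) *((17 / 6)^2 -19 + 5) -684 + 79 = -32101502 / 52983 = -605.88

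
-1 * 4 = -4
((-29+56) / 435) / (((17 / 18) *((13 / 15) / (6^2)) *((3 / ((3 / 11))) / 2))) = 34992 / 70499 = 0.50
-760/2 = -380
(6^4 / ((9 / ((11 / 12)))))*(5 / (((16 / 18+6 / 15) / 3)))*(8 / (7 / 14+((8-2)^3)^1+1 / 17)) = 12117600 / 213527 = 56.75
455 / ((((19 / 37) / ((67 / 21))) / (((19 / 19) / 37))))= 4355 / 57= 76.40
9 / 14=0.64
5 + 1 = 6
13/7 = 1.86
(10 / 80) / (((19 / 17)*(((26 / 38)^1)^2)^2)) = 116603 / 228488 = 0.51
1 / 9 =0.11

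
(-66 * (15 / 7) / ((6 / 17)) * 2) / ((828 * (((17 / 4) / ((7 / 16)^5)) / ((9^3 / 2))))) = -32089365 / 24117248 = -1.33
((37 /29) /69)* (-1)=-37 /2001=-0.02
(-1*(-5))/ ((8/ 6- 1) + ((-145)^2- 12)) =3/ 12608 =0.00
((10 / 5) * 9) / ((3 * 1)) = 6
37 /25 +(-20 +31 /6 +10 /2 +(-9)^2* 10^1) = 801.65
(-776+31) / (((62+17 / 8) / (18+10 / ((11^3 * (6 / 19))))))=-209.40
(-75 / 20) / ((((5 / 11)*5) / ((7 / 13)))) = -231 / 260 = -0.89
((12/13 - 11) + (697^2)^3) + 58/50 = 37263189884157289027/325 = 114655968874330120.08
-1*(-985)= 985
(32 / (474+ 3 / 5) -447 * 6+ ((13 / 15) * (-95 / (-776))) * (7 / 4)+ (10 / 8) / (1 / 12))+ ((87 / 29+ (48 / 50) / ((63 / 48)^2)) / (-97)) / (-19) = -21770646717719 / 8163752800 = -2666.74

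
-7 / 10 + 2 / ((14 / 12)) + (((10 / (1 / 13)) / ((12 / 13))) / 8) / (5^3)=9703 / 8400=1.16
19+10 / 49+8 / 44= 10449 / 539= 19.39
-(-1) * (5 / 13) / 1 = 5 / 13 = 0.38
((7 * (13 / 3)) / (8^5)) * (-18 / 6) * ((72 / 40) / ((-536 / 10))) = 819 / 8781824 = 0.00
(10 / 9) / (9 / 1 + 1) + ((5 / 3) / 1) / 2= 17 / 18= 0.94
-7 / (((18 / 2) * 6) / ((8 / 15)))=-28 / 405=-0.07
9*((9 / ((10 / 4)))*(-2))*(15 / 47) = -972 / 47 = -20.68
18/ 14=9/ 7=1.29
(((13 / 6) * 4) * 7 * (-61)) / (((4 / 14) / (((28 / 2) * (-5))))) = 2719990 / 3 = 906663.33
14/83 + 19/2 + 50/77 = 131885/12782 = 10.32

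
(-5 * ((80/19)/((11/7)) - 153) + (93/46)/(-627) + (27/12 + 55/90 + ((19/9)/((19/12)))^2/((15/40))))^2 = 155349502983744169/269522952336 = 576386.91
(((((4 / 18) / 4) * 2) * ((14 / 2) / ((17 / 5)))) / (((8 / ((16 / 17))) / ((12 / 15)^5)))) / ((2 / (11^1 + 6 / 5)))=437248 / 8128125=0.05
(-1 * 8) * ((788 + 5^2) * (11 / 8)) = -8943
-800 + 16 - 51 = -835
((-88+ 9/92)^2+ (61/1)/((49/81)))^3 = 479612712902.56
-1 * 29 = -29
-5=-5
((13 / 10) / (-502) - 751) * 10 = -3770033 / 502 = -7510.03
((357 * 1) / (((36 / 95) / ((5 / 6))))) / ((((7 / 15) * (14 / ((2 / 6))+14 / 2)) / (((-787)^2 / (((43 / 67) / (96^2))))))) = 643380697392000 / 2107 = 305353914281.92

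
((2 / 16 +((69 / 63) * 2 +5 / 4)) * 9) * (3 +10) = 417.16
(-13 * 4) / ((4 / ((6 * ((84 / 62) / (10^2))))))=-1.06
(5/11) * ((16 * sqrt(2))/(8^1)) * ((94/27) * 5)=4700 * sqrt(2)/297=22.38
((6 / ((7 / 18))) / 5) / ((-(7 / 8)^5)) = -3538944 / 588245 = -6.02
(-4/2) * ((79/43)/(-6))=79/129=0.61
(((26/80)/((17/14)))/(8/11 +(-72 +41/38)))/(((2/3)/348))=-1.99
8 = 8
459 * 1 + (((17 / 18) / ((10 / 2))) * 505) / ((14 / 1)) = 117385 / 252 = 465.81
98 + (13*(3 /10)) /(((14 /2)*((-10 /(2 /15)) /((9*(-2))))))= 85867 /875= 98.13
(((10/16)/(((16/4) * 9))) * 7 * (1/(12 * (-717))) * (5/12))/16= -175/475766784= -0.00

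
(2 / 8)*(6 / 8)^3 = 27 / 256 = 0.11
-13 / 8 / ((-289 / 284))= 923 / 578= 1.60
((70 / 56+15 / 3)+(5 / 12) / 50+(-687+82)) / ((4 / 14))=-2095.60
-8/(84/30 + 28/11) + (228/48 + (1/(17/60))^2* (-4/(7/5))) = -5495143/169932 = -32.34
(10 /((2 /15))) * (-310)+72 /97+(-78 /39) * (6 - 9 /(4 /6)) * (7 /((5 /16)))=-2222586 /97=-22913.26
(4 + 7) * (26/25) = 286/25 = 11.44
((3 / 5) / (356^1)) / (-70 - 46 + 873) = 3 / 1347460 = 0.00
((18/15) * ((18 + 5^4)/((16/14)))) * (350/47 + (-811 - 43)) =-134314341/235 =-571550.39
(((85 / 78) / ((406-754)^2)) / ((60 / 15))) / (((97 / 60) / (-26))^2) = 27625 / 47477814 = 0.00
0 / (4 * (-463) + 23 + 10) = 0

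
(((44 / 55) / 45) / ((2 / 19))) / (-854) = -19 / 96075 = -0.00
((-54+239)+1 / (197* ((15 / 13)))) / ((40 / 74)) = 5056864 / 14775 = 342.26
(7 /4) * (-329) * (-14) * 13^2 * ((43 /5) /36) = 325420.30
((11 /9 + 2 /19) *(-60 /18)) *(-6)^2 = -159.30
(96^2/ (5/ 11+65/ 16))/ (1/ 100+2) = 3604480/ 3551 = 1015.06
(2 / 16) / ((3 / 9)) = 3 / 8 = 0.38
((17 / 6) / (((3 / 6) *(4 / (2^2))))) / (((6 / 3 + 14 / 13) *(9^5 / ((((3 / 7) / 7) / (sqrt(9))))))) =221 / 347208120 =0.00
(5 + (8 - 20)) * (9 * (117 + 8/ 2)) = -7623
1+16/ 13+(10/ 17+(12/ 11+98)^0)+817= 181401/ 221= 820.82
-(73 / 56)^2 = -5329 / 3136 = -1.70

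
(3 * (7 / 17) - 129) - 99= -3855 / 17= -226.76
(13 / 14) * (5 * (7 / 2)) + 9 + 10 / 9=949 / 36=26.36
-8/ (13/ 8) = -64/ 13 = -4.92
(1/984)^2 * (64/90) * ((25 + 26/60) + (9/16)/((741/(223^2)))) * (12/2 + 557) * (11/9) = 23195838149/726446167200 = 0.03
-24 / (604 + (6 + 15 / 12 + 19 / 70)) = -3360 / 85613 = -0.04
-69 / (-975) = 23 / 325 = 0.07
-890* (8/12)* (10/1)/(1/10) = -178000/3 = -59333.33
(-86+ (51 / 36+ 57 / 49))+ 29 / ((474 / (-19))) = -84.58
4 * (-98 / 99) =-392 / 99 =-3.96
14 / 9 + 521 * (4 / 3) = 6266 / 9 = 696.22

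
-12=-12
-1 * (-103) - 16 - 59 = 28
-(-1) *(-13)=-13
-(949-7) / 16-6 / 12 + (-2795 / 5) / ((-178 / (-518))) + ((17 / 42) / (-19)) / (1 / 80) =-479492837 / 284088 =-1687.83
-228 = -228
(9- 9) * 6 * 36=0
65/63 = 1.03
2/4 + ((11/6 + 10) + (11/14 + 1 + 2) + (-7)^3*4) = -56947/42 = -1355.88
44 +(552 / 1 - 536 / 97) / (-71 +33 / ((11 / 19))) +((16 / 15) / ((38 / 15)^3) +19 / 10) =6.93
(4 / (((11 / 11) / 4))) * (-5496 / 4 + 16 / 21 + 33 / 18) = -460792 / 21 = -21942.48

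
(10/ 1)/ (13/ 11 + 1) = 55/ 12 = 4.58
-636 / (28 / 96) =-15264 / 7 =-2180.57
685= 685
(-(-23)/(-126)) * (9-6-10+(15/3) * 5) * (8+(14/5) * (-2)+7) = -1081/35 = -30.89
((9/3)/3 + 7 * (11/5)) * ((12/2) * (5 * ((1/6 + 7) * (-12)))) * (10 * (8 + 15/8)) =-4178310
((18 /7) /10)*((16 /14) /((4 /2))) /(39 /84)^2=576 /845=0.68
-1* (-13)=13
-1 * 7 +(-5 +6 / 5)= -54 / 5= -10.80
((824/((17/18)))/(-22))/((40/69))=-63963/935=-68.41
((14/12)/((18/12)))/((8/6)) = 7/12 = 0.58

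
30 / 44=15 / 22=0.68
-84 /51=-28 /17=-1.65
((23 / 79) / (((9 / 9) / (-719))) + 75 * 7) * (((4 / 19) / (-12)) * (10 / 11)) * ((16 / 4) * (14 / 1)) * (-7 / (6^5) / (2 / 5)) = 15274525 / 24073038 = 0.63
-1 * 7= -7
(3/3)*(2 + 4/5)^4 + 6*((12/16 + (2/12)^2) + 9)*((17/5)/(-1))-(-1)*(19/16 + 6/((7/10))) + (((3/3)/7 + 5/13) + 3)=-124.71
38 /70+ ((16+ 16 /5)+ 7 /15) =2122 /105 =20.21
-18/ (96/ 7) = -21/ 16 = -1.31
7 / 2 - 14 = -10.50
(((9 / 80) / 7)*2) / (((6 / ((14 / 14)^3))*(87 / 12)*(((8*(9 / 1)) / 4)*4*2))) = 1 / 194880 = 0.00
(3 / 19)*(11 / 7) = 33 / 133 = 0.25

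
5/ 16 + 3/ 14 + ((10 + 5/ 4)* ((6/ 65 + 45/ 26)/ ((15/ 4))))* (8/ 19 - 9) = -6417143/ 138320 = -46.39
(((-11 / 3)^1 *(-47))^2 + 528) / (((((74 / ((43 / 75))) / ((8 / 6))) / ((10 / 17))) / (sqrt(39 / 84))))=3342218 *sqrt(91) / 254745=125.16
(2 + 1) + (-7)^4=2404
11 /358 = 0.03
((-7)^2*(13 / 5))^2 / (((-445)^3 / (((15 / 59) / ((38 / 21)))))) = -25563447 / 987837811250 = -0.00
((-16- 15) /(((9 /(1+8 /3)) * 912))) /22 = -31 /49248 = -0.00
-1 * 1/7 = -1/7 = -0.14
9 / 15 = 0.60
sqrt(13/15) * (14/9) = 14 * sqrt(195)/135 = 1.45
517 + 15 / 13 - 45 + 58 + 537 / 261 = 603062 / 1131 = 533.21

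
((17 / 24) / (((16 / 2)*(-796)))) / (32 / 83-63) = 1411 / 794267904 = 0.00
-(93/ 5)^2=-345.96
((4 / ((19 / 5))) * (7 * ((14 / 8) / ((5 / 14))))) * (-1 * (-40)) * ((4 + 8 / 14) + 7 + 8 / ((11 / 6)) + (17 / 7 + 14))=9768640 / 209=46739.90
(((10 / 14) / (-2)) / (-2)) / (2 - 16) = -5 / 392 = -0.01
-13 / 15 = -0.87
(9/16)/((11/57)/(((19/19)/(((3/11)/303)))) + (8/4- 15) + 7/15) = -259065/5772272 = -0.04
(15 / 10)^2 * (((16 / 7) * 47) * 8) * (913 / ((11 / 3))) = 3370464 / 7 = 481494.86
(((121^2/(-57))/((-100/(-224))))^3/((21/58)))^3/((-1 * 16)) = 5952491538728885669643131028526204262068204786883231744/654180422955969005584716796875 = 9099158779212704564585267.00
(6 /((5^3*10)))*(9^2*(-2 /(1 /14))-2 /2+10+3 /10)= -67761 /6250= -10.84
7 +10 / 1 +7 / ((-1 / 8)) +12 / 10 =-189 / 5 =-37.80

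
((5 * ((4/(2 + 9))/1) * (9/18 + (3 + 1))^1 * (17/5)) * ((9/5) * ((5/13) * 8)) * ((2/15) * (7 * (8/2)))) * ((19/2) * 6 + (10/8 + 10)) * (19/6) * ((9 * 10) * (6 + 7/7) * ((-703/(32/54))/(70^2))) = -10428597963/550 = -18961087.21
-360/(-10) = 36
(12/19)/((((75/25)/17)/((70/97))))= 4760/1843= 2.58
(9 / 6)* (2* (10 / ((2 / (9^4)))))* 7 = 688905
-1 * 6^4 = -1296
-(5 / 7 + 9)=-68 / 7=-9.71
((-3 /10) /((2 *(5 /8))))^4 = 1296 /390625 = 0.00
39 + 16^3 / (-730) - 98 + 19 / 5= -60.81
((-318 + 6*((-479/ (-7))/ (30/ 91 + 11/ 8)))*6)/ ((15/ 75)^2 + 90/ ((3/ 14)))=-1.10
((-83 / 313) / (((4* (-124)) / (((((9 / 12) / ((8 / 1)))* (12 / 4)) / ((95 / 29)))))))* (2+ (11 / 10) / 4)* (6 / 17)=5913999 / 160464332800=0.00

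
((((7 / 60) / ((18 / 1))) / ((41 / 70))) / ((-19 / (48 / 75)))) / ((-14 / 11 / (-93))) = -0.03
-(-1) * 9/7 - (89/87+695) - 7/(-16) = -6765257/9744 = -694.30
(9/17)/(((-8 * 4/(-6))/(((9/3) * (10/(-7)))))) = -405/952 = -0.43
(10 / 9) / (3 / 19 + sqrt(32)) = -190 / 34629 + 14440 * sqrt(2) / 103887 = 0.19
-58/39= -1.49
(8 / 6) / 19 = 4 / 57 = 0.07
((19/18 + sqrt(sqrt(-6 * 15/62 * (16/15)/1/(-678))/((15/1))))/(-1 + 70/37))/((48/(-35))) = -24605/28512- 259 * sqrt(15) * 7006^(3/4)/16646256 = -0.91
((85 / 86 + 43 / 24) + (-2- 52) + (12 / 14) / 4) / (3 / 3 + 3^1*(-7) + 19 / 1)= 368465 / 7224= 51.01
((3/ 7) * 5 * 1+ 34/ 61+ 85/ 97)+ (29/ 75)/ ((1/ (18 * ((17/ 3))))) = 44542534/ 1035475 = 43.02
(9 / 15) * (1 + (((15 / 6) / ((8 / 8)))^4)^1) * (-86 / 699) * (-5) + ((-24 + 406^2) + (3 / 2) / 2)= 307238529 / 1864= 164827.54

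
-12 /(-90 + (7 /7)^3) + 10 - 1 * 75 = -5773 /89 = -64.87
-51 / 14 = -3.64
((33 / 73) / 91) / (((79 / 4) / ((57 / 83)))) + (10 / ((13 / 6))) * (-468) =-94085598636 / 43558151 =-2160.00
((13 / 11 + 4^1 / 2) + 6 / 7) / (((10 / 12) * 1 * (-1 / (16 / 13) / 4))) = -119424 / 5005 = -23.86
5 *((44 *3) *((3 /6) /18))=55 /3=18.33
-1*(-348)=348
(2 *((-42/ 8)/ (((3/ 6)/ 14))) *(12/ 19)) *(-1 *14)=49392/ 19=2599.58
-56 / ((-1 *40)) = 7 / 5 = 1.40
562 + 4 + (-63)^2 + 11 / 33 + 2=13612 / 3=4537.33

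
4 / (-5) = -4 / 5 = -0.80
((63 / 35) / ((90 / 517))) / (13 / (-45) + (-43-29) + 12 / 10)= -4653 / 31990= -0.15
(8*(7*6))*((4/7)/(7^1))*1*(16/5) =3072/35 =87.77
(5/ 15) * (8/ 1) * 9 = 24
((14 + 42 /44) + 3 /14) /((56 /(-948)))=-138408 /539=-256.79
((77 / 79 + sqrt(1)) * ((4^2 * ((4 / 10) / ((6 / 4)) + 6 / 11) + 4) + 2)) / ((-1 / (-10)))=325936 / 869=375.07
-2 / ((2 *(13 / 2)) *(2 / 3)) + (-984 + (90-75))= -12600 / 13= -969.23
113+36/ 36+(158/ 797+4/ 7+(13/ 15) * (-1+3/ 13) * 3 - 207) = -525711/ 5579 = -94.23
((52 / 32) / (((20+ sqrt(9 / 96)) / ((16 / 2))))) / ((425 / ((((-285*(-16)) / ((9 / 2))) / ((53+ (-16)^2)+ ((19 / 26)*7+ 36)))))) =26304512 / 5941045641 - 822016*sqrt(6) / 29705228205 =0.00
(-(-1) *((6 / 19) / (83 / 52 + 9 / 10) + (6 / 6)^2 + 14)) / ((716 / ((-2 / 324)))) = -0.00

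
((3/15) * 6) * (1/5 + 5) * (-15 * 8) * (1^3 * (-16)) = 59904/5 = 11980.80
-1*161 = -161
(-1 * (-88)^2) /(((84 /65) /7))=-125840 /3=-41946.67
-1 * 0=0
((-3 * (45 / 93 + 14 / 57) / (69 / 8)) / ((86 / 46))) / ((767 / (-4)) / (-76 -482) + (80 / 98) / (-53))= -642726336 / 1554439723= -0.41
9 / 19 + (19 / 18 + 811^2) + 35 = 224953075 / 342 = 657757.53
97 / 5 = 19.40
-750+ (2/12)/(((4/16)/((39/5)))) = -3724/5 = -744.80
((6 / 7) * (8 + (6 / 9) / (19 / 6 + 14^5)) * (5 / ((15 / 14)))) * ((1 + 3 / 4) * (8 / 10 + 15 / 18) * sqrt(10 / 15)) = 491932658 * sqrt(6) / 16134815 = 74.68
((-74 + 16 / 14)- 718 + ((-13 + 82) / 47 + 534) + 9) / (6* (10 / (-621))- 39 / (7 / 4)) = 11.01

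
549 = 549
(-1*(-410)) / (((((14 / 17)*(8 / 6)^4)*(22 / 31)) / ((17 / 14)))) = 148764195 / 551936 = 269.53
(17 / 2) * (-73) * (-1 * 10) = 6205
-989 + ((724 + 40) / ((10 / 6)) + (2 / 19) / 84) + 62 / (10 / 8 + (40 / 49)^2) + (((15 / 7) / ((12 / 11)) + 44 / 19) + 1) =-965371685 / 1958292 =-492.97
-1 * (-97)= 97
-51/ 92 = -0.55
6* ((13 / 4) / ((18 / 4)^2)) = 26 / 27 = 0.96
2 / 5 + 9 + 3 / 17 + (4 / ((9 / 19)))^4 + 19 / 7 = 19898475313 / 3903795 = 5097.21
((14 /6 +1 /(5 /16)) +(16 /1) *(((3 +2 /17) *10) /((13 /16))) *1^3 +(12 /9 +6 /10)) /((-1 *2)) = -1029976 /3315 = -310.70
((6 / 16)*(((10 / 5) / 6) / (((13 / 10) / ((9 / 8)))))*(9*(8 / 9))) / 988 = 45 / 51376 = 0.00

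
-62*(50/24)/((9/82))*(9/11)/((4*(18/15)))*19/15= -254.09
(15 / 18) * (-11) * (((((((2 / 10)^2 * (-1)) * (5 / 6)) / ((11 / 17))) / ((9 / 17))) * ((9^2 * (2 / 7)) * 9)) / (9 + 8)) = 153 / 14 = 10.93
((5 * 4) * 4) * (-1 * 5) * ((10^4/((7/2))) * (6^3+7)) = -1784000000/7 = -254857142.86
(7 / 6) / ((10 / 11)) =77 / 60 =1.28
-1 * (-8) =8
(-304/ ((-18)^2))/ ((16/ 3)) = -19/ 108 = -0.18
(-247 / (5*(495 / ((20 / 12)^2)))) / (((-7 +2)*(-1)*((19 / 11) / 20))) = -52 / 81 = -0.64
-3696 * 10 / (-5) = 7392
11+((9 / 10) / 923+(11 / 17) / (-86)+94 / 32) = 751951507 / 53977040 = 13.93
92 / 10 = 46 / 5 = 9.20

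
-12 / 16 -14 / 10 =-43 / 20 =-2.15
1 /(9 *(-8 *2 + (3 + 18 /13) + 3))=-13 /1008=-0.01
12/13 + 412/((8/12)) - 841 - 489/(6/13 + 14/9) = -464.50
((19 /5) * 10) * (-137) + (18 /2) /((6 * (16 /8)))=-5205.25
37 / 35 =1.06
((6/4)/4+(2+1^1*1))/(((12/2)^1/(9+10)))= 171/16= 10.69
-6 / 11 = -0.55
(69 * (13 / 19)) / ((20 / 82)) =36777 / 190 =193.56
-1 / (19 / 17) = -17 / 19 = -0.89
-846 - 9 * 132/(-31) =-25038/31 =-807.68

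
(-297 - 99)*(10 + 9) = -7524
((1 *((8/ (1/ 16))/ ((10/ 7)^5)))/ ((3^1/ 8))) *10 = 1075648/ 1875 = 573.68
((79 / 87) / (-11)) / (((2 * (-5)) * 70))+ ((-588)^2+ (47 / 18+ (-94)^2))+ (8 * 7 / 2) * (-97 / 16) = 178065881803 / 502425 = 354412.86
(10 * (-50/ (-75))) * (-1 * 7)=-140/ 3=-46.67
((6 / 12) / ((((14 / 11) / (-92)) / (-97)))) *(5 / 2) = 122705 / 14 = 8764.64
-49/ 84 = -7/ 12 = -0.58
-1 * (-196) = 196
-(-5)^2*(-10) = 250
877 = 877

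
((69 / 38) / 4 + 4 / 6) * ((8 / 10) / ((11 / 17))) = 1.39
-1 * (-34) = 34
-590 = -590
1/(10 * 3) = 1/30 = 0.03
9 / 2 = 4.50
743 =743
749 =749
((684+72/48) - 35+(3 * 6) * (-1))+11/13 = 16467/26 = 633.35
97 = 97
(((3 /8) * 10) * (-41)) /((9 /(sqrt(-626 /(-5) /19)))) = -41 * sqrt(59470) /228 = -43.85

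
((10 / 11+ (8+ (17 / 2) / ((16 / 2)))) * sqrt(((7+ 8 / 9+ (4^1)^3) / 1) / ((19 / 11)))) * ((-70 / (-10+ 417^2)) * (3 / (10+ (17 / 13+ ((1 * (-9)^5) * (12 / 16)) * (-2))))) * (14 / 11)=-372645 * sqrt(135223) / 122760157342174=-0.00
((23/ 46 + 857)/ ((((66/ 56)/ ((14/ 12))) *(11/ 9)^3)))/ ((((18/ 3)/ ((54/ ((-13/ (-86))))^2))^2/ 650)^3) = 1835076893450383515591262599463593165845790720000000/ 155260475320093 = 11819343523630817109645600000000000000.00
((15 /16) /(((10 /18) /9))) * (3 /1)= 729 /16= 45.56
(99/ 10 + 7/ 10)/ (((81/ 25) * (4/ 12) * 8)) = 265/ 216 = 1.23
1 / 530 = 0.00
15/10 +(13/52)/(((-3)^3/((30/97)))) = 1307/873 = 1.50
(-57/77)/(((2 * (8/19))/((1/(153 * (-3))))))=361/188496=0.00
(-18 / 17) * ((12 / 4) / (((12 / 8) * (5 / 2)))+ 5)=-522 / 85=-6.14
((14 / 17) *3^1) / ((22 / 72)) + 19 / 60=94273 / 11220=8.40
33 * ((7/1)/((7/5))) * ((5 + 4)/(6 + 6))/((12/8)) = 165/2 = 82.50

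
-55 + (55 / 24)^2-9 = -33839 / 576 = -58.75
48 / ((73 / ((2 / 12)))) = 8 / 73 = 0.11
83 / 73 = 1.14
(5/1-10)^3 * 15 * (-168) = 315000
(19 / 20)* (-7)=-6.65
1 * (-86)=-86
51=51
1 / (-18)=-1 / 18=-0.06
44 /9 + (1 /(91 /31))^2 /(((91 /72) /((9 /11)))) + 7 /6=914740733 /149207058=6.13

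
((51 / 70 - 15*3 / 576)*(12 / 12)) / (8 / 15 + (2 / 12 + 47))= 1457 / 106848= 0.01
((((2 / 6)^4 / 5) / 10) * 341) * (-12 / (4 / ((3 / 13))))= -341 / 5850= -0.06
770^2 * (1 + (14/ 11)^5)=3424487500/ 1331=2572868.14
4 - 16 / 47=172 / 47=3.66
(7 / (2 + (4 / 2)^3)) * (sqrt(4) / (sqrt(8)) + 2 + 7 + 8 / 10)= 7 * sqrt(2) / 20 + 343 / 50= 7.35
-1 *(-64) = 64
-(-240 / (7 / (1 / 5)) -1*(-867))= -6021 / 7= -860.14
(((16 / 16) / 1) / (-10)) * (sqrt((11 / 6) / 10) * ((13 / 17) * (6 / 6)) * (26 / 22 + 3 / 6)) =-481 * sqrt(165) / 112200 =-0.06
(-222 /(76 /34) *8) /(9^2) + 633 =319697 /513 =623.19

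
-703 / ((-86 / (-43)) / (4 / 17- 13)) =152551 / 34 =4486.79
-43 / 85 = -0.51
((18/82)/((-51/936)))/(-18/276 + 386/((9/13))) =-1162512/160868297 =-0.01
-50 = -50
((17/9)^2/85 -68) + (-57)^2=1288322/405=3181.04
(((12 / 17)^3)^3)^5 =3657261988008837196714082302655030834027437228032 / 23453165165327788911665591944416226304630809183732482257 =0.00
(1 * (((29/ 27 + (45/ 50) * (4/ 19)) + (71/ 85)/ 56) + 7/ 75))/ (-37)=-16748819/ 451747800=-0.04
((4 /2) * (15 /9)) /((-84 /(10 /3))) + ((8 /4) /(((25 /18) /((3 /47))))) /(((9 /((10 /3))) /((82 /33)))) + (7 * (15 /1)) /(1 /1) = 104.95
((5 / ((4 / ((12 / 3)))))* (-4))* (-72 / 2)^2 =-25920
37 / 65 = 0.57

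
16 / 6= 8 / 3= 2.67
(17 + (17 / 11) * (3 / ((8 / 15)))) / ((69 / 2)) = 2261 / 3036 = 0.74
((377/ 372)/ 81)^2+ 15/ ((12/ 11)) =13.75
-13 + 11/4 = -41/4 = -10.25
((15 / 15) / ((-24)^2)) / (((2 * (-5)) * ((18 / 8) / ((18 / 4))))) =-1 / 2880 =-0.00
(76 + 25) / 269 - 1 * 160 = -42939 / 269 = -159.62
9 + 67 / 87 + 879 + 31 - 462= 39826 / 87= 457.77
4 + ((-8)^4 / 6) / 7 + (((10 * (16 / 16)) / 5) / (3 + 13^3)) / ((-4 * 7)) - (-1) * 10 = 10304797 / 92400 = 111.52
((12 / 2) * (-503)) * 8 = -24144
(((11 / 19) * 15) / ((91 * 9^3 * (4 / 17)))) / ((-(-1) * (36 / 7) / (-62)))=-28985 / 4321512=-0.01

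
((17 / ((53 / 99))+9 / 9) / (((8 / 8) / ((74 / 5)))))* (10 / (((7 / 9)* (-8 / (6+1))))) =-289044 / 53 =-5453.66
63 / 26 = 2.42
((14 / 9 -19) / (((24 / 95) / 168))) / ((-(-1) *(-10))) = 20881 / 18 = 1160.06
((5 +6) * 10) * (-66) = -7260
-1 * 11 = -11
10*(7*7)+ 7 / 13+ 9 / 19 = 121280 / 247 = 491.01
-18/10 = -9/5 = -1.80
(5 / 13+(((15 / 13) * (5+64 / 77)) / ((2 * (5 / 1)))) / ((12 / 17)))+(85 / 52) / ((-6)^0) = 1831 / 616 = 2.97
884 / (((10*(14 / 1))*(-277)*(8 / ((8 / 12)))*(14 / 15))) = -221 / 108584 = -0.00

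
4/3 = 1.33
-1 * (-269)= 269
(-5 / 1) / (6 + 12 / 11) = -55 / 78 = -0.71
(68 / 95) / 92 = 17 / 2185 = 0.01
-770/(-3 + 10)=-110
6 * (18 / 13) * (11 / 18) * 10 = 660 / 13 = 50.77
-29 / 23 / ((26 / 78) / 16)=-1392 / 23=-60.52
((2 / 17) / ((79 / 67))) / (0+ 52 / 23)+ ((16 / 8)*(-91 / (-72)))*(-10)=-3964988 / 157131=-25.23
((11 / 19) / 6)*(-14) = -77 / 57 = -1.35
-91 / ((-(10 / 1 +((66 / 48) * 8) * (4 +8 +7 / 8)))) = 728 / 1213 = 0.60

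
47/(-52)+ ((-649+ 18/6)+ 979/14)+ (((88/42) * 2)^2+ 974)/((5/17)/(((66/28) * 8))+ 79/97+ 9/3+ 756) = -727789091498981/1264246380852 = -575.67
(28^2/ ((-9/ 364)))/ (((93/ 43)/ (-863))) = 10590017984/ 837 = 12652351.24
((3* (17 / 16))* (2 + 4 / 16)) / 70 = 459 / 4480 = 0.10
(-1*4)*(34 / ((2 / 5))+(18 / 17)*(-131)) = 3652 / 17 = 214.82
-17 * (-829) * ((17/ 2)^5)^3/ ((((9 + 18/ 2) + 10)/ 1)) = 40340128064927833970749/ 917504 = 43967250349783580.20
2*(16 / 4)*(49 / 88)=49 / 11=4.45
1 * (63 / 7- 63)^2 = 2916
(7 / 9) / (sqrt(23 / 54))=7 * sqrt(138) / 69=1.19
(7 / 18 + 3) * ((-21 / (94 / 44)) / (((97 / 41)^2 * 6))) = -7895657 / 7960014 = -0.99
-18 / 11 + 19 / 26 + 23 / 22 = 20 / 143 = 0.14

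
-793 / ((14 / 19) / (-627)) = 9447009 / 14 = 674786.36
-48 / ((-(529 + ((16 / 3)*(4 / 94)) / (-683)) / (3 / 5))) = 13867632 / 254721275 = 0.05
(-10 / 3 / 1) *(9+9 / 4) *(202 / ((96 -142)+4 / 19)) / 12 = 9595 / 696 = 13.79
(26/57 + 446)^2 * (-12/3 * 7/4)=-4533204928/3249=-1395261.60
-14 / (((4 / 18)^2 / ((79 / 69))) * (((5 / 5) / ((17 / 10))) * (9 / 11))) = -310233 / 460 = -674.42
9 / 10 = 0.90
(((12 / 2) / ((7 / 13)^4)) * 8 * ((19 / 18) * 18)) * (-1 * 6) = -156285792 / 2401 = -65091.96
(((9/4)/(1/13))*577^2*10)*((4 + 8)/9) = 129842310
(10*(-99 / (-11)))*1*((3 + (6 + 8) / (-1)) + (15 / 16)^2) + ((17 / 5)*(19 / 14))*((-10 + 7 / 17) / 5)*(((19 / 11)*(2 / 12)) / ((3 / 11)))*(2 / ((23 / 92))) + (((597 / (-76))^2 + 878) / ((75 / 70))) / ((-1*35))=-14710951289 / 14555520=-1010.68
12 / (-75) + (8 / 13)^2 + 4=17824 / 4225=4.22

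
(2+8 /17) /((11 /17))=42 /11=3.82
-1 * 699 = -699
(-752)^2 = 565504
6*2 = 12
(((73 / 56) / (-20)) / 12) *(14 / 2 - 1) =-73 / 2240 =-0.03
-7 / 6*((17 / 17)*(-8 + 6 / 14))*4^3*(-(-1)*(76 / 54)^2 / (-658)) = -1224512 / 719523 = -1.70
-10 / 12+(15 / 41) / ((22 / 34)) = -725 / 2706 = -0.27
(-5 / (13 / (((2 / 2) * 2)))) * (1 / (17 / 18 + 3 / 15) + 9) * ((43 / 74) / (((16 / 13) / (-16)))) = 218655 / 3811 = 57.37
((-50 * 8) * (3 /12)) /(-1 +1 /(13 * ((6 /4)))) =3900 /37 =105.41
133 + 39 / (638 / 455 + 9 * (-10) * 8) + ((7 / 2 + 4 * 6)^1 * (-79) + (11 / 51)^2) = -867227414371 / 425214081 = -2039.51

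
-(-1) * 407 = 407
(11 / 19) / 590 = 11 / 11210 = 0.00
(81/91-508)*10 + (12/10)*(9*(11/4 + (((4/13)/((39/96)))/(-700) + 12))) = -1452667981/295750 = -4911.81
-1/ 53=-0.02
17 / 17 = 1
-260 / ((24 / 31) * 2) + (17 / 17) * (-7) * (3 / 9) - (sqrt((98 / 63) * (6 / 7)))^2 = -2059 / 12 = -171.58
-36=-36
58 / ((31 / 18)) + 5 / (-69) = 71881 / 2139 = 33.60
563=563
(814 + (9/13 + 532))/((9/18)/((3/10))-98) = -52521/3757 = -13.98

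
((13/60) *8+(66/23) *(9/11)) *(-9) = -4224/115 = -36.73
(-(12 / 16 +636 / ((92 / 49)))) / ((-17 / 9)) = 281097 / 1564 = 179.73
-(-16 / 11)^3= 4096 / 1331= 3.08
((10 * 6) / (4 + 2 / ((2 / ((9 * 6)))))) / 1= 30 / 29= 1.03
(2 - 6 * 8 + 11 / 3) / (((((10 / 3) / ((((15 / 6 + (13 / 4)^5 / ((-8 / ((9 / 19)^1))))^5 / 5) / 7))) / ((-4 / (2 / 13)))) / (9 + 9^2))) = -3333892691900001081325619332967142663 / 1598658759395885146638909440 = -2085431097.98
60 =60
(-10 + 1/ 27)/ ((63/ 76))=-20444/ 1701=-12.02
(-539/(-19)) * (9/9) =539/19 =28.37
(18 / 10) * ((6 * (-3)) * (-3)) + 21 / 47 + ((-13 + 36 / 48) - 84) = 1313 / 940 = 1.40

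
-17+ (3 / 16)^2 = -4343 / 256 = -16.96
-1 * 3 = -3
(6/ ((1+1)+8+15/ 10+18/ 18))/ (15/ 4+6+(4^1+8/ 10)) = 16/ 485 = 0.03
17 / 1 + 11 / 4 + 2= 87 / 4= 21.75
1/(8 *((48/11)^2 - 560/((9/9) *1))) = -0.00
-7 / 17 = -0.41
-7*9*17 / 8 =-1071 / 8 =-133.88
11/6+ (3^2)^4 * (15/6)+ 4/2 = 49219/3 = 16406.33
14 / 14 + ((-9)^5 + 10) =-59038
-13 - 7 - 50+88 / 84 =-68.95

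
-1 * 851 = -851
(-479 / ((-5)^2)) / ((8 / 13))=-6227 / 200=-31.14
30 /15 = 2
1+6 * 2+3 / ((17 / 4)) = 233 / 17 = 13.71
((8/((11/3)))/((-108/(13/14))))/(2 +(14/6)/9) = -39/4697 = -0.01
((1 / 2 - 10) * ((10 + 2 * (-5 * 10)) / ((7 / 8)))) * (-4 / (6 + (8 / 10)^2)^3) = -53437500 / 4002509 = -13.35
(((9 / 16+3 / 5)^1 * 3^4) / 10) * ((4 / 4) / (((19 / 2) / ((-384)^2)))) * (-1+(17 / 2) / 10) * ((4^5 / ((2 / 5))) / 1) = -26658865152 / 475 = -56123926.64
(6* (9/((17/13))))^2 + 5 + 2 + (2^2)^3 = 513323/289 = 1776.20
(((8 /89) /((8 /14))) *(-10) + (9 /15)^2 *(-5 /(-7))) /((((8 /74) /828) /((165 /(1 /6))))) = -9977623.95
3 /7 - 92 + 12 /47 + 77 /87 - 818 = -26002022 /28623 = -908.43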